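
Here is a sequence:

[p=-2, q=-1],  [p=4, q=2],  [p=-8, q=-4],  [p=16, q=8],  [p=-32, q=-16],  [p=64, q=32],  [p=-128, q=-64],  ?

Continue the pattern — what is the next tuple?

For the p, ×(-2) each step: -2, 4, -8, 16, -32, 64, -128 → 256.
Q: -1, 2, -4, 8, -16, 32, -64 → 128 (×(-2) each step).
So the next tuple is [p=256, q=128].

[p=256, q=128]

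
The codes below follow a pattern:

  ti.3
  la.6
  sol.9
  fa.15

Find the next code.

mi.24

Note: ti, la, sol, fa → mi (runs backward through the solfège scale do→ti).
Second component: each term is the sum of the two before it, so 3, 6, 9, 15 → 24.
Combining the parts gives mi.24.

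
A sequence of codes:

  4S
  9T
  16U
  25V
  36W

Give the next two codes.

49X, 64Y

First component — perfect squares: 2², 3², 4², …: 4, 9, 16, 25, 36 → 49 → 64.
For the letter, letters move forward 1 place in the alphabet: S, T, U, V, W → X → Y.
So the next two codes are 49X and 64Y.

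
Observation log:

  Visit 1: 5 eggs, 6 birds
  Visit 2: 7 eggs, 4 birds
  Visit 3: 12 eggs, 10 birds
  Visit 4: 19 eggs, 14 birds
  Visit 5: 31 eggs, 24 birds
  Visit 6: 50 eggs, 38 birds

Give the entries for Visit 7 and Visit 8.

81 eggs, 62 birds; 131 eggs, 100 birds

Eggs — each term is the sum of the two before it: 5, 7, 12, 19, 31, 50 → 81 → 131.
For the birds, each term is the sum of the two before it: 6, 4, 10, 14, 24, 38 → 62 → 100.
So the next two lines are 81 eggs, 62 birds and 131 eggs, 100 birds.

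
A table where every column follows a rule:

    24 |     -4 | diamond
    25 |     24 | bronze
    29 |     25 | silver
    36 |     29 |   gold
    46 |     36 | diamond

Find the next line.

59  46  bronze

First component goes 24, 25, 29, 36, 46 → 59 (differences are 1, 4, 7, … (increasing by 3 each time)).
Second component goes -4, 24, 25, 29, 36 → 46 (always the previous value of the first component).
For the rank, repeats diamond → bronze → silver → gold: diamond, bronze, silver, gold, diamond → bronze.
Combining the parts gives 59  46  bronze.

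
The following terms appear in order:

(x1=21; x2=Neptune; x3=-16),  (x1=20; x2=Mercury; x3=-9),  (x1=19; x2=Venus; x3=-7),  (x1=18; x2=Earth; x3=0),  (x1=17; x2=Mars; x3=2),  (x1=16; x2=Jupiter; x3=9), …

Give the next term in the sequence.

X1 goes 21, 20, 19, 18, 17, 16 → 15 (−1 each step).
X2: runs through the planets Mercury→Neptune; Neptune, Mercury, Venus, Earth, Mars, Jupiter → Saturn.
X3 goes -16, -9, -7, 0, 2, 9 → 11 (alternating steps +7, +2, +7, +2, …).
So the next term is (x1=15; x2=Saturn; x3=11).

(x1=15; x2=Saturn; x3=11)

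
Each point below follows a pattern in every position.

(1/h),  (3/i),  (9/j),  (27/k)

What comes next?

(81/l)

First entry — ×3 each step: 1, 3, 9, 27 → 81.
Letter: letters move forward 1 place in the alphabet, so h, i, j, k → l.
So the next point is (81/l).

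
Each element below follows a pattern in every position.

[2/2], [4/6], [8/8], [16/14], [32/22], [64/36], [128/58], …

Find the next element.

First part: ×2 each step, so 2, 4, 8, 16, 32, 64, 128 → 256.
Second part: each term is the sum of the two before it, so 2, 6, 8, 14, 22, 36, 58 → 94.
Combining the parts gives [256/94].

[256/94]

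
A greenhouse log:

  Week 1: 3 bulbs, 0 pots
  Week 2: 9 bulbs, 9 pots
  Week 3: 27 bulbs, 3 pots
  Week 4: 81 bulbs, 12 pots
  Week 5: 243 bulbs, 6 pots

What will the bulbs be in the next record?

For the bulbs, ×3 each step: 3, 9, 27, 81, 243 → 729.

729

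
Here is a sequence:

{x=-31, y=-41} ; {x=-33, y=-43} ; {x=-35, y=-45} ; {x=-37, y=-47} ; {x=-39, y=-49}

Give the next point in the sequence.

{x=-41, y=-51}

X — −2 each step: -31, -33, -35, -37, -39 → -41.
Y — always 10 less than the x: -41, -43, -45, -47, -49 → -51.
So the next point is {x=-41, y=-51}.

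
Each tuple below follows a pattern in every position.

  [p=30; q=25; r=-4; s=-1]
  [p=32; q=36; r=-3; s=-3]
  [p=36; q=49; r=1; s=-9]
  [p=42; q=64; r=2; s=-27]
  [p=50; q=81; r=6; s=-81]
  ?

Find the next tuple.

[p=60; q=100; r=7; s=-243]

P goes 30, 32, 36, 42, 50 → 60 (differences are 2, 4, 6, … (increasing by 2 each time)).
Q: 25, 36, 49, 64, 81 → 100 (perfect squares: 5², 6², 7², …).
For the r, alternating steps +1, +4, +1, +4, …: -4, -3, 1, 2, 6 → 7.
S goes -1, -3, -9, -27, -81 → -243 (×3 each step).
Putting it together: [p=60; q=100; r=7; s=-243].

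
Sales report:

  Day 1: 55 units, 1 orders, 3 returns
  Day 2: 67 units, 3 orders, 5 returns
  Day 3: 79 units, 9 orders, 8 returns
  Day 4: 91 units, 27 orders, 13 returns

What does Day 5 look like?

Units — +12 each step: 55, 67, 79, 91 → 103.
Orders: ×3 each step, so 1, 3, 9, 27 → 81.
Returns: each term is the sum of the two before it; 3, 5, 8, 13 → 21.
Combining the parts gives 103 units, 81 orders, 21 returns.

103 units, 81 orders, 21 returns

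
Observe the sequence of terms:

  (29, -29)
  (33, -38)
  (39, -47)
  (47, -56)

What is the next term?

(57, -65)

First part: differences are 4, 6, 8, … (increasing by 2 each time); 29, 33, 39, 47 → 57.
For the second part, −9 each step: -29, -38, -47, -56 → -65.
Combining the parts gives (57, -65).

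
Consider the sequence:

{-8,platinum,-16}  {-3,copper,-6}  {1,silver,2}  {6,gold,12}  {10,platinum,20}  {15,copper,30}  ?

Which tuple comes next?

{19,silver,38}

First part: alternating steps +5, +4, +5, +4, …; -8, -3, 1, 6, 10, 15 → 19.
Metal — repeats platinum → copper → silver → gold: platinum, copper, silver, gold, platinum, copper → silver.
Third part — always 2 × the first part: -16, -6, 2, 12, 20, 30 → 38.
Putting it together: {19,silver,38}.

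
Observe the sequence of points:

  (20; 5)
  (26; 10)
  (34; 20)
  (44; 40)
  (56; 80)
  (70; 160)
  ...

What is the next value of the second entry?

320

First entry goes 20, 26, 34, 44, 56, 70 → 86 (differences are 6, 8, 10, … (increasing by 2 each time)).
Second entry: ×2 each step, so 5, 10, 20, 40, 80, 160 → 320.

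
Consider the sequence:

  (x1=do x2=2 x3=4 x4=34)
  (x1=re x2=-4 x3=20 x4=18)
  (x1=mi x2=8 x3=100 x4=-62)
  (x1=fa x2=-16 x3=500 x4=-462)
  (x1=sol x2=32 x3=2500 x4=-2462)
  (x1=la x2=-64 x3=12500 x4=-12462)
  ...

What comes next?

X1 — runs through the solfège scale do→ti: do, re, mi, fa, sol, la → ti.
X2: ×(-2) each step, so 2, -4, 8, -16, 32, -64 → 128.
X3: ×5 each step; 4, 20, 100, 500, 2500, 12500 → 62500.
X4: 34, 18, -62, -462, -2462, -12462 → -62462 (together with the x3 always sums to 38).
Putting it together: (x1=ti x2=128 x3=62500 x4=-62462).

(x1=ti x2=128 x3=62500 x4=-62462)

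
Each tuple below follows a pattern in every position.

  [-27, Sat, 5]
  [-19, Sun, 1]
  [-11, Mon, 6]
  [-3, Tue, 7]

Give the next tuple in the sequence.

First value: -27, -19, -11, -3 → 5 (+8 each step).
Day: runs through the weekdays Mon→Sun, so Sat, Sun, Mon, Tue → Wed.
Third value: each term is the sum of the two before it; 5, 1, 6, 7 → 13.
So the next tuple is [5, Wed, 13].

[5, Wed, 13]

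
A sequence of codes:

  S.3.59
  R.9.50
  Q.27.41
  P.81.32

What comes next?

Letter goes S, R, Q, P → O (letters move back 1 place in the alphabet).
Second component: ×3 each step, so 3, 9, 27, 81 → 243.
Third component — −9 each step: 59, 50, 41, 32 → 23.
Combining the parts gives O.243.23.

O.243.23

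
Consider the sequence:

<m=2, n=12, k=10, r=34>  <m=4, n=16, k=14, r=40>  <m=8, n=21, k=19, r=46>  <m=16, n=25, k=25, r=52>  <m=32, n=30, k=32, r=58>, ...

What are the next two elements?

M — ×2 each step: 2, 4, 8, 16, 32 → 64 → 128.
N: alternating steps +4, +5, +4, +5, …; 12, 16, 21, 25, 30 → 34 → 39.
K: differences are 4, 5, 6, … (increasing by 1 each time), so 10, 14, 19, 25, 32 → 40 → 49.
R: +6 each step; 34, 40, 46, 52, 58 → 64 → 70.
So the next two elements are <m=64, n=34, k=40, r=64> and <m=128, n=39, k=49, r=70>.

<m=64, n=34, k=40, r=64>, <m=128, n=39, k=49, r=70>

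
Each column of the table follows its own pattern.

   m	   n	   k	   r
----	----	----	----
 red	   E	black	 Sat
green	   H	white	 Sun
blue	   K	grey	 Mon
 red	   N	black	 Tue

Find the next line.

Column m goes red, green, blue, red → green (repeats red → green → blue).
Column n — letters move forward 3 places in the alphabet: E, H, K, N → Q.
Column k goes black, white, grey, black → white (repeats black → white → grey).
Column r — runs through the weekdays Mon→Sun: Sat, Sun, Mon, Tue → Wed.
So the next line is green  Q  white  Wed.

green  Q  white  Wed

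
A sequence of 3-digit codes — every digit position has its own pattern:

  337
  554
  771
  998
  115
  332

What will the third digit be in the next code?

9

For the third digit, −3 each step, mod 10: 7, 4, 1, 8, 5, 2 → 9.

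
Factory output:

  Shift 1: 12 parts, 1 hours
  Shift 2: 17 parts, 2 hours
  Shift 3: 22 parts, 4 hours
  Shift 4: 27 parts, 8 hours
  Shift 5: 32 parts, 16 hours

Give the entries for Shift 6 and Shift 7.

37 parts, 32 hours; 42 parts, 64 hours

Parts: 12, 17, 22, 27, 32 → 37 → 42 (+5 each step).
For the hours, ×2 each step: 1, 2, 4, 8, 16 → 32 → 64.
Putting the parts together: 37 parts, 32 hours and then 42 parts, 64 hours.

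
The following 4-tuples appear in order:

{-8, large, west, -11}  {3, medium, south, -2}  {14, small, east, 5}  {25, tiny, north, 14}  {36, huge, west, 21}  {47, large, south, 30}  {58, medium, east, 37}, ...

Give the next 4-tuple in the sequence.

First coordinate: +11 each step, so -8, 3, 14, 25, 36, 47, 58 → 69.
For the size, repeats large → medium → small → tiny → huge: large, medium, small, tiny, huge, large, medium → small.
Direction goes west, south, east, north, west, south, east → north (repeats west → south → east → north).
Fourth coordinate: -11, -2, 5, 14, 21, 30, 37 → 46 (alternating steps +9, +7, +9, +7, …).
Combining the parts gives {69, small, north, 46}.

{69, small, north, 46}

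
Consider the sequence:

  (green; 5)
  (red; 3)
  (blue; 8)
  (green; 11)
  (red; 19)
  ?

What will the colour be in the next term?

blue

Colour goes green, red, blue, green, red → blue (repeats green → red → blue).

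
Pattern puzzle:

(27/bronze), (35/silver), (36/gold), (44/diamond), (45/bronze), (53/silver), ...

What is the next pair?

(54/gold)

First value: alternating steps +8, +1, +8, +1, …, so 27, 35, 36, 44, 45, 53 → 54.
Rank goes bronze, silver, gold, diamond, bronze, silver → gold (repeats bronze → silver → gold → diamond).
Putting it together: (54/gold).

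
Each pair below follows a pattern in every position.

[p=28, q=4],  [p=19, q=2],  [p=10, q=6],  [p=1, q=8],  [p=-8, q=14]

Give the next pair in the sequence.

[p=-17, q=22]

P: −9 each step, so 28, 19, 10, 1, -8 → -17.
Q — each term is the sum of the two before it: 4, 2, 6, 8, 14 → 22.
Combining the parts gives [p=-17, q=22].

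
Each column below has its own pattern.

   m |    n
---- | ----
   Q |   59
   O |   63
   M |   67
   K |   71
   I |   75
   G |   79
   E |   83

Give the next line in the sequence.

Column m: letters move back 2 places in the alphabet; Q, O, M, K, I, G, E → C.
Column n goes 59, 63, 67, 71, 75, 79, 83 → 87 (+4 each step).
Combining the parts gives C  87.

C  87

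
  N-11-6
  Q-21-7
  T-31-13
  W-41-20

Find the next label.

Z-51-33

For the letter, letters move forward 3 places in the alphabet: N, Q, T, W → Z.
Second component: +10 each step, so 11, 21, 31, 41 → 51.
Third component: 6, 7, 13, 20 → 33 (each term is the sum of the two before it).
Combining the parts gives Z-51-33.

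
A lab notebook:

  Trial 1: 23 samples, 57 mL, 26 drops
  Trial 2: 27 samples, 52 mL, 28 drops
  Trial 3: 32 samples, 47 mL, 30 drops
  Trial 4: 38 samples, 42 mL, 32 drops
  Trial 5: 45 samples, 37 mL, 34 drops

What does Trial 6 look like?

Samples: differences are 4, 5, 6, … (increasing by 1 each time); 23, 27, 32, 38, 45 → 53.
For the mL, −5 each step: 57, 52, 47, 42, 37 → 32.
Drops: 26, 28, 30, 32, 34 → 36 (+2 each step).
Putting it together: 53 samples, 32 mL, 36 drops.

53 samples, 32 mL, 36 drops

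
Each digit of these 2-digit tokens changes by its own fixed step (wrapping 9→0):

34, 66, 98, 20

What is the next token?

52

For the first digit, +3 each step, mod 10: 3, 6, 9, 2 → 5.
For the second digit, +2 each step, mod 10: 4, 6, 8, 0 → 2.
Putting it together: 52.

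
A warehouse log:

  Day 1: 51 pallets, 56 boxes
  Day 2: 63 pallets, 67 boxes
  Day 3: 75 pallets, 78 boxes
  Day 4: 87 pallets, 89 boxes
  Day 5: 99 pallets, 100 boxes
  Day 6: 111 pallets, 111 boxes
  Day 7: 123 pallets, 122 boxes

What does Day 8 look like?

Pallets: +12 each step; 51, 63, 75, 87, 99, 111, 123 → 135.
Boxes: 56, 67, 78, 89, 100, 111, 122 → 133 (+11 each step).
So the next row is 135 pallets, 133 boxes.

135 pallets, 133 boxes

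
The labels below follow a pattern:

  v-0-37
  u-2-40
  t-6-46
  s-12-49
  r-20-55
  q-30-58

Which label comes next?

p-42-64

Letter: letters move back 1 place in the alphabet, so v, u, t, s, r, q → p.
Second component: differences are 2, 4, 6, … (increasing by 2 each time), so 0, 2, 6, 12, 20, 30 → 42.
Third component goes 37, 40, 46, 49, 55, 58 → 64 (alternating steps +3, +6, +3, +6, …).
Putting it together: p-42-64.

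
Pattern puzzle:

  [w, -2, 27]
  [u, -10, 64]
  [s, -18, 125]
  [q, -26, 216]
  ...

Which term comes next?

[o, -34, 343]

Letter goes w, u, s, q → o (letters move back 2 places in the alphabet).
Second component: −8 each step; -2, -10, -18, -26 → -34.
Third component goes 27, 64, 125, 216 → 343 (perfect cubes: 3³, 4³, 5³, …).
Combining the parts gives [o, -34, 343].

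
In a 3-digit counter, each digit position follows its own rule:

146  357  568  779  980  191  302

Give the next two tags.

First digit: 1, 3, 5, 7, 9, 1, 3 → 5 → 7 (+2 each step, mod 10).
Second digit goes 4, 5, 6, 7, 8, 9, 0 → 1 → 2 (+1 each step, mod 10).
For the third digit, +1 each step, mod 10: 6, 7, 8, 9, 0, 1, 2 → 3 → 4.
Putting the parts together: 513 and then 724.

513, 724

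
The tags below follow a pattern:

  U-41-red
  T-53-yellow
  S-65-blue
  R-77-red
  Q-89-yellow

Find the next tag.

P-101-blue

Letter: letters move back 1 place in the alphabet; U, T, S, R, Q → P.
Second component: 41, 53, 65, 77, 89 → 101 (+12 each step).
Colour goes red, yellow, blue, red, yellow → blue (repeats red → yellow → blue).
Combining the parts gives P-101-blue.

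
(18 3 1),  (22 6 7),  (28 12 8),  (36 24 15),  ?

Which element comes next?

(46 48 23)

For the first slot, differences are 4, 6, 8, … (increasing by 2 each time): 18, 22, 28, 36 → 46.
Second slot: ×2 each step, so 3, 6, 12, 24 → 48.
Third slot: 1, 7, 8, 15 → 23 (each term is the sum of the two before it).
Combining the parts gives (46 48 23).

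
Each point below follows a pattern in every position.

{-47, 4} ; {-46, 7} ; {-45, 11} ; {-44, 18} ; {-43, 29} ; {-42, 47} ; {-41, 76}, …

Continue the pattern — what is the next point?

{-40, 123}

First value: -47, -46, -45, -44, -43, -42, -41 → -40 (+1 each step).
For the second value, each term is the sum of the two before it: 4, 7, 11, 18, 29, 47, 76 → 123.
Combining the parts gives {-40, 123}.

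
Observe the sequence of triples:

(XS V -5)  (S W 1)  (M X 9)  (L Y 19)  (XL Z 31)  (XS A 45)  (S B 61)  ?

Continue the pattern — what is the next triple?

(M C 79)

For the size, repeats XS → S → M → L → XL: XS, S, M, L, XL, XS, S → M.
Letter: V, W, X, Y, Z, A, B → C (letters move forward 1 place in the alphabet, wrapping Z→A).
Third entry — differences are 6, 8, 10, … (increasing by 2 each time): -5, 1, 9, 19, 31, 45, 61 → 79.
So the next triple is (M C 79).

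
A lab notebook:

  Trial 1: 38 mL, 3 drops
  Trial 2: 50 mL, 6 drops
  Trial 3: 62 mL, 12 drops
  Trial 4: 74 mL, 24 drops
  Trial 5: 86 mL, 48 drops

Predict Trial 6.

98 mL, 96 drops

ML goes 38, 50, 62, 74, 86 → 98 (+12 each step).
Drops: ×2 each step; 3, 6, 12, 24, 48 → 96.
Putting it together: 98 mL, 96 drops.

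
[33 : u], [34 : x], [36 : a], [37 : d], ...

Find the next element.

First component — alternating steps +1, +2, +1, +2, …: 33, 34, 36, 37 → 39.
Letter: letters move forward 3 places in the alphabet, wrapping Z→A; u, x, a, d → g.
Putting it together: [39 : g].

[39 : g]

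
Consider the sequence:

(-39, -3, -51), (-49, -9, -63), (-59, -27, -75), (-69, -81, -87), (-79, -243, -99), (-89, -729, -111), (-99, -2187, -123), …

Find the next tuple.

(-109, -6561, -135)

First coordinate: −10 each step; -39, -49, -59, -69, -79, -89, -99 → -109.
Second coordinate: ×3 each step; -3, -9, -27, -81, -243, -729, -2187 → -6561.
Third coordinate — −12 each step: -51, -63, -75, -87, -99, -111, -123 → -135.
Combining the parts gives (-109, -6561, -135).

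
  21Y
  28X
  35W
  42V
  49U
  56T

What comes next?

First component: 21, 28, 35, 42, 49, 56 → 63 (+7 each step).
For the letter, letters move back 1 place in the alphabet: Y, X, W, V, U, T → S.
Combining the parts gives 63S.

63S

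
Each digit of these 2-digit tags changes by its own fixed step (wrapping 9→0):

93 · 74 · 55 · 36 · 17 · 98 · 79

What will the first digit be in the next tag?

5

First digit — −2 each step, mod 10: 9, 7, 5, 3, 1, 9, 7 → 5.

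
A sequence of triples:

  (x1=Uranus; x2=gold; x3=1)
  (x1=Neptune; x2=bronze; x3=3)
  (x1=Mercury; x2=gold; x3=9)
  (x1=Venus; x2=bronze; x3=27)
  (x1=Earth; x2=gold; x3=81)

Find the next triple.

X1 — runs through the planets Mercury→Neptune: Uranus, Neptune, Mercury, Venus, Earth → Mars.
X2: alternates gold ↔ bronze; gold, bronze, gold, bronze, gold → bronze.
X3: 1, 3, 9, 27, 81 → 243 (×3 each step).
Putting it together: (x1=Mars; x2=bronze; x3=243).

(x1=Mars; x2=bronze; x3=243)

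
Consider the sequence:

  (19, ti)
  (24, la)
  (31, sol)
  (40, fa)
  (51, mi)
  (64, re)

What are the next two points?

First slot: 19, 24, 31, 40, 51, 64 → 79 → 96 (differences are 5, 7, 9, … (increasing by 2 each time)).
Note — runs backward through the solfège scale do→ti: ti, la, sol, fa, mi, re → do → ti.
Putting the parts together: (79, do) and then (96, ti).

(79, do), (96, ti)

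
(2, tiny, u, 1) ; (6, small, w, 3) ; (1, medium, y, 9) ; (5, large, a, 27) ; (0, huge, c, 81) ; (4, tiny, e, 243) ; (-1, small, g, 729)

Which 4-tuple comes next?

First slot: alternating steps +4, −5, +4, −5, …, so 2, 6, 1, 5, 0, 4, -1 → 3.
Size goes tiny, small, medium, large, huge, tiny, small → medium (repeats tiny → small → medium → large → huge).
Letter — letters move forward 2 places in the alphabet, wrapping Z→A: u, w, y, a, c, e, g → i.
For the fourth slot, ×3 each step: 1, 3, 9, 27, 81, 243, 729 → 2187.
Combining the parts gives (3, medium, i, 2187).

(3, medium, i, 2187)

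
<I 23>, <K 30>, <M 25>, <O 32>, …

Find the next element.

For the letter, letters move forward 2 places in the alphabet: I, K, M, O → Q.
Second component: alternating steps +7, −5, +7, −5, …; 23, 30, 25, 32 → 27.
So the next element is <Q 27>.

<Q 27>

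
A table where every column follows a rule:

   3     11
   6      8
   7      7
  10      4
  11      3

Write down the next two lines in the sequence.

First component: alternating steps +3, +1, +3, +1, …, so 3, 6, 7, 10, 11 → 14 → 15.
Second component: together with the first component always sums to 14, so 11, 8, 7, 4, 3 → 0 → -1.
Putting the parts together: 14  0 and then 15  -1.

14  0; 15  -1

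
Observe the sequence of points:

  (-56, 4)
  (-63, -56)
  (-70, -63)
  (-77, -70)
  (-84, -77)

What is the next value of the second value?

-84

For the first value, −7 each step: -56, -63, -70, -77, -84 → -91.
Second value: always the previous value of the first value, so 4, -56, -63, -70, -77 → -84.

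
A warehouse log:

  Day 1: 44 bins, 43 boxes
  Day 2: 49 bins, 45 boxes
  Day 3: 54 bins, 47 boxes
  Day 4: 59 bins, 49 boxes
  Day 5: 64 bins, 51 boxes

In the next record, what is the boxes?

Boxes — +2 each step: 43, 45, 47, 49, 51 → 53.

53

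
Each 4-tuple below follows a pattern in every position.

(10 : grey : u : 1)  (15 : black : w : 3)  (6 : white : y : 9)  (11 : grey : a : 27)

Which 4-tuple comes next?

(2 : black : c : 81)

First component — alternating steps +5, −9, +5, −9, …: 10, 15, 6, 11 → 2.
Shade: repeats grey → black → white; grey, black, white, grey → black.
Letter — letters move forward 2 places in the alphabet, wrapping Z→A: u, w, y, a → c.
For the fourth component, ×3 each step: 1, 3, 9, 27 → 81.
Combining the parts gives (2 : black : c : 81).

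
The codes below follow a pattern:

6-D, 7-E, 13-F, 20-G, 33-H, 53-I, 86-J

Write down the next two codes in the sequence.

First component goes 6, 7, 13, 20, 33, 53, 86 → 139 → 225 (each term is the sum of the two before it).
For the letter, letters move forward 1 place in the alphabet: D, E, F, G, H, I, J → K → L.
Putting the parts together: 139-K and then 225-L.

139-K, 225-L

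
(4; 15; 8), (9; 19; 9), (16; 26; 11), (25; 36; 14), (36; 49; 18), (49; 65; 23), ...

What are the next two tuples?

(64; 84; 29), (81; 106; 36)

For the first part, perfect squares: 2², 3², 4², …: 4, 9, 16, 25, 36, 49 → 64 → 81.
Second part goes 15, 19, 26, 36, 49, 65 → 84 → 106 (differences are 4, 7, 10, … (increasing by 3 each time)).
Third part: 8, 9, 11, 14, 18, 23 → 29 → 36 (differences are 1, 2, 3, … (increasing by 1 each time)).
So the next two tuples are (64; 84; 29) and (81; 106; 36).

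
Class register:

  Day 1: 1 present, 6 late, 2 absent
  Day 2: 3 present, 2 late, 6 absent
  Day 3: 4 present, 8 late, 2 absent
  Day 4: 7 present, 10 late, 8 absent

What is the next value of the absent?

10

Present goes 1, 3, 4, 7 → 11 (each term is the sum of the two before it).
For the late, each term is the sum of the two before it: 6, 2, 8, 10 → 18.
Absent — always the previous value of the late: 2, 6, 2, 8 → 10.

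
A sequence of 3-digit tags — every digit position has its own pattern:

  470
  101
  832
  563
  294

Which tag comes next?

925

First digit: 4, 1, 8, 5, 2 → 9 (−3 each step, mod 10).
Second digit — +3 each step, mod 10: 7, 0, 3, 6, 9 → 2.
Third digit: +1 each step, mod 10, so 0, 1, 2, 3, 4 → 5.
Putting it together: 925.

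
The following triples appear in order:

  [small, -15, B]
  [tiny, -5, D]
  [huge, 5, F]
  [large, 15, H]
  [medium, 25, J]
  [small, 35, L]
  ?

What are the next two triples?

[tiny, 45, N], [huge, 55, P]

Size: repeats small → tiny → huge → large → medium, so small, tiny, huge, large, medium, small → tiny → huge.
Second part goes -15, -5, 5, 15, 25, 35 → 45 → 55 (+10 each step).
Letter — letters move forward 2 places in the alphabet: B, D, F, H, J, L → N → P.
So the next two triples are [tiny, 45, N] and [huge, 55, P].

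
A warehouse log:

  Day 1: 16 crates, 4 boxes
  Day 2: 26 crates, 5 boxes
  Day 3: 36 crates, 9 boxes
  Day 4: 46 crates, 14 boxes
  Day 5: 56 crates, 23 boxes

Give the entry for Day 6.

66 crates, 37 boxes

Crates: 16, 26, 36, 46, 56 → 66 (+10 each step).
For the boxes, each term is the sum of the two before it: 4, 5, 9, 14, 23 → 37.
Putting it together: 66 crates, 37 boxes.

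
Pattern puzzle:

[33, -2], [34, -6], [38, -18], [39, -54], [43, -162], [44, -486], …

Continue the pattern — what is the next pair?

[48, -1458]

First part: alternating steps +1, +4, +1, +4, …, so 33, 34, 38, 39, 43, 44 → 48.
For the second part, ×3 each step: -2, -6, -18, -54, -162, -486 → -1458.
Combining the parts gives [48, -1458].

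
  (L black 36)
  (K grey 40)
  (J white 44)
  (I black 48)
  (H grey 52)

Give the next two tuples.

Letter: letters move back 1 place in the alphabet, so L, K, J, I, H → G → F.
Shade: repeats black → grey → white, so black, grey, white, black, grey → white → black.
For the third coordinate, +4 each step: 36, 40, 44, 48, 52 → 56 → 60.
Putting the parts together: (G white 56) and then (F black 60).

(G white 56), (F black 60)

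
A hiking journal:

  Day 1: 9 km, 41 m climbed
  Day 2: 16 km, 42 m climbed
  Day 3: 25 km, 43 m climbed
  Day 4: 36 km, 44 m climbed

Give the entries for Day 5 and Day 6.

49 km, 45 m climbed; 64 km, 46 m climbed

Km: 9, 16, 25, 36 → 49 → 64 (perfect squares: 3², 4², 5², …).
M climbed: +1 each step, so 41, 42, 43, 44 → 45 → 46.
Putting the parts together: 49 km, 45 m climbed and then 64 km, 46 m climbed.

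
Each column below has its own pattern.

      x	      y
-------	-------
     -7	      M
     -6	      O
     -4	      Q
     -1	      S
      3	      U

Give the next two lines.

8  W; 14  Y

Column x goes -7, -6, -4, -1, 3 → 8 → 14 (differences are 1, 2, 3, … (increasing by 1 each time)).
Column y — letters move forward 2 places in the alphabet: M, O, Q, S, U → W → Y.
Putting the parts together: 8  W and then 14  Y.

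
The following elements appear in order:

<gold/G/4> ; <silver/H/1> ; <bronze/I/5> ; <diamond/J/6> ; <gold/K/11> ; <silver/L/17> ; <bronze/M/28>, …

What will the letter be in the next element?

N

Rank: repeats gold → silver → bronze → diamond, so gold, silver, bronze, diamond, gold, silver, bronze → diamond.
Letter: G, H, I, J, K, L, M → N (letters move forward 1 place in the alphabet).
Third coordinate goes 4, 1, 5, 6, 11, 17, 28 → 45 (each term is the sum of the two before it).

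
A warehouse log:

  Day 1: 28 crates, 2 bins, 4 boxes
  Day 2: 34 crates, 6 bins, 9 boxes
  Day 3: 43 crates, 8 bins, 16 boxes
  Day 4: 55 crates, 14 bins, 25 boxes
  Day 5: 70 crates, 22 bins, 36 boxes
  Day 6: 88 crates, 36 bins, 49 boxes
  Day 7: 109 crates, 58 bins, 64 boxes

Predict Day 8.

133 crates, 94 bins, 81 boxes

Crates goes 28, 34, 43, 55, 70, 88, 109 → 133 (differences are 6, 9, 12, … (increasing by 3 each time)).
Bins: each term is the sum of the two before it, so 2, 6, 8, 14, 22, 36, 58 → 94.
For the boxes, perfect squares: 2², 3², 4², …: 4, 9, 16, 25, 36, 49, 64 → 81.
Combining the parts gives 133 crates, 94 bins, 81 boxes.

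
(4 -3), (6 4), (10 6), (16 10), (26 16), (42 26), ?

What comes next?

(68 42)

First component — each term is the sum of the two before it: 4, 6, 10, 16, 26, 42 → 68.
For the second component, always the previous value of the first component: -3, 4, 6, 10, 16, 26 → 42.
Putting it together: (68 42).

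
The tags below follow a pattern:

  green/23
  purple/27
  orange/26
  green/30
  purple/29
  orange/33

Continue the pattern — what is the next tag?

Colour goes green, purple, orange, green, purple, orange → green (repeats green → purple → orange).
For the second component, alternating steps +4, −1, +4, −1, …: 23, 27, 26, 30, 29, 33 → 32.
Putting it together: green/32.

green/32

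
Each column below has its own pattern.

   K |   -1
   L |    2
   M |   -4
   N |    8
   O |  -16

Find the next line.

For the letter, letters move forward 1 place in the alphabet: K, L, M, N, O → P.
Second component: ×(-2) each step; -1, 2, -4, 8, -16 → 32.
So the next line is P  32.

P  32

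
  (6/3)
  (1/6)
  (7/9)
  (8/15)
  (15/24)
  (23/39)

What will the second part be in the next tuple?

Second part: each term is the sum of the two before it; 3, 6, 9, 15, 24, 39 → 63.

63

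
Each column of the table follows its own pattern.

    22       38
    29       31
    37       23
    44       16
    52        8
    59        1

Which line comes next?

67  -7

First component — alternating steps +7, +8, +7, +8, …: 22, 29, 37, 44, 52, 59 → 67.
For the second component, together with the first component always sums to 60: 38, 31, 23, 16, 8, 1 → -7.
Combining the parts gives 67  -7.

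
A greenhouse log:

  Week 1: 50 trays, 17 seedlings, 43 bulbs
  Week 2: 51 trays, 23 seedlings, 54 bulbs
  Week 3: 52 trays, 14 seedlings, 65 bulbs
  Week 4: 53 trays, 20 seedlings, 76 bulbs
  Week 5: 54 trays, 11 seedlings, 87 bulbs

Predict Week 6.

55 trays, 17 seedlings, 98 bulbs

Trays: +1 each step; 50, 51, 52, 53, 54 → 55.
Seedlings goes 17, 23, 14, 20, 11 → 17 (alternating steps +6, −9, +6, −9, …).
Bulbs: +11 each step; 43, 54, 65, 76, 87 → 98.
So the next row is 55 trays, 17 seedlings, 98 bulbs.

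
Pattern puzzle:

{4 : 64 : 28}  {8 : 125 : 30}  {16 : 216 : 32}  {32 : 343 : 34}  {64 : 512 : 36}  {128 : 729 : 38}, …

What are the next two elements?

First component: ×2 each step, so 4, 8, 16, 32, 64, 128 → 256 → 512.
Second component goes 64, 125, 216, 343, 512, 729 → 1000 → 1331 (perfect cubes: 4³, 5³, 6³, …).
Third component: 28, 30, 32, 34, 36, 38 → 40 → 42 (+2 each step).
Putting the parts together: {256 : 1000 : 40} and then {512 : 1331 : 42}.

{256 : 1000 : 40}, {512 : 1331 : 42}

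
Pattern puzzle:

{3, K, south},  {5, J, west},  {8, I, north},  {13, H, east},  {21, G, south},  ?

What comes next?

{34, F, west}

First part: each term is the sum of the two before it; 3, 5, 8, 13, 21 → 34.
Letter goes K, J, I, H, G → F (letters move back 1 place in the alphabet).
Direction: repeats south → west → north → east; south, west, north, east, south → west.
Combining the parts gives {34, F, west}.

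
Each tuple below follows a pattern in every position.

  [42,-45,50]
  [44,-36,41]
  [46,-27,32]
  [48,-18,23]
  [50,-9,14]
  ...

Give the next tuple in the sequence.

[52,0,5]

First coordinate: +2 each step; 42, 44, 46, 48, 50 → 52.
Second coordinate — +9 each step: -45, -36, -27, -18, -9 → 0.
Third coordinate goes 50, 41, 32, 23, 14 → 5 (−9 each step).
So the next tuple is [52,0,5].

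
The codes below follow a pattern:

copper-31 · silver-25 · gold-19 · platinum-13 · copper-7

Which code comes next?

Metal: repeats copper → silver → gold → platinum; copper, silver, gold, platinum, copper → silver.
Second component: −6 each step; 31, 25, 19, 13, 7 → 1.
Putting it together: silver-1.

silver-1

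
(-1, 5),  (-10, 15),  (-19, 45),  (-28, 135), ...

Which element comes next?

First value — −9 each step: -1, -10, -19, -28 → -37.
Second value: ×3 each step; 5, 15, 45, 135 → 405.
Putting it together: (-37, 405).

(-37, 405)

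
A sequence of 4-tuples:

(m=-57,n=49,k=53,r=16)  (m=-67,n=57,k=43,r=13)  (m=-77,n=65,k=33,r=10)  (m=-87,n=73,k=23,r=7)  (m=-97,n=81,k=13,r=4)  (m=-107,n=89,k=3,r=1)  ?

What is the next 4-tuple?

(m=-117,n=97,k=-7,r=-2)

M goes -57, -67, -77, -87, -97, -107 → -117 (−10 each step).
For the n, +8 each step: 49, 57, 65, 73, 81, 89 → 97.
K: −10 each step, so 53, 43, 33, 23, 13, 3 → -7.
R: −3 each step; 16, 13, 10, 7, 4, 1 → -2.
Putting it together: (m=-117,n=97,k=-7,r=-2).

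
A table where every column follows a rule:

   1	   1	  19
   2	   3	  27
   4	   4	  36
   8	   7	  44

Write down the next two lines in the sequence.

16  11  53; 32  18  61

First component — ×2 each step: 1, 2, 4, 8 → 16 → 32.
Second component: each term is the sum of the two before it, so 1, 3, 4, 7 → 11 → 18.
Third component — alternating steps +8, +9, +8, +9, …: 19, 27, 36, 44 → 53 → 61.
So the next two lines are 16  11  53 and 32  18  61.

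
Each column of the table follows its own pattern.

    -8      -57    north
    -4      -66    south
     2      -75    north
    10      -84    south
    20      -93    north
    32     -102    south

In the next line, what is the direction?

For the direction, alternates north ↔ south: north, south, north, south, north, south → north.

north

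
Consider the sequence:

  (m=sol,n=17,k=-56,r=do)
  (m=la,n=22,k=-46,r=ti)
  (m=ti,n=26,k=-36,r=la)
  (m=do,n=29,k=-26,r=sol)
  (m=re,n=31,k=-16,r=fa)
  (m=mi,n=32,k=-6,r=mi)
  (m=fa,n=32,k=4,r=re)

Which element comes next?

M: runs through the solfège scale do→ti, so sol, la, ti, do, re, mi, fa → sol.
N goes 17, 22, 26, 29, 31, 32, 32 → 31 (differences are 5, 4, 3, … (decreasing by 1 each time)).
K goes -56, -46, -36, -26, -16, -6, 4 → 14 (+10 each step).
R: do, ti, la, sol, fa, mi, re → do (runs backward through the solfège scale do→ti).
Putting it together: (m=sol,n=31,k=14,r=do).

(m=sol,n=31,k=14,r=do)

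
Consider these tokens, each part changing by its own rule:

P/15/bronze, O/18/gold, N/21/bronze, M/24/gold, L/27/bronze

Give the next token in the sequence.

K/30/gold

Letter: letters move back 1 place in the alphabet, so P, O, N, M, L → K.
Second component: +3 each step; 15, 18, 21, 24, 27 → 30.
Rank: bronze, gold, bronze, gold, bronze → gold (alternates bronze ↔ gold).
So the next token is K/30/gold.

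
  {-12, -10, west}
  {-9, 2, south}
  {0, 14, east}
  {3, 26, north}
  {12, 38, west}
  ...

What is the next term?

First slot: alternating steps +3, +9, +3, +9, …, so -12, -9, 0, 3, 12 → 15.
Second slot — +12 each step: -10, 2, 14, 26, 38 → 50.
For the direction, repeats west → south → east → north: west, south, east, north, west → south.
Putting it together: {15, 50, south}.

{15, 50, south}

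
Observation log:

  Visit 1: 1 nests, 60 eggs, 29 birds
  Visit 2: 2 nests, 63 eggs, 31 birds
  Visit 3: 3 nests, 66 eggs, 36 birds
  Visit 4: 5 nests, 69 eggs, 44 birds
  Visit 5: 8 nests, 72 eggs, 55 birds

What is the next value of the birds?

69

Birds — differences are 2, 5, 8, … (increasing by 3 each time): 29, 31, 36, 44, 55 → 69.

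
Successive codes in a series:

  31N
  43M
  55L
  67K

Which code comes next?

79J

First component goes 31, 43, 55, 67 → 79 (+12 each step).
Letter: letters move back 1 place in the alphabet; N, M, L, K → J.
So the next code is 79J.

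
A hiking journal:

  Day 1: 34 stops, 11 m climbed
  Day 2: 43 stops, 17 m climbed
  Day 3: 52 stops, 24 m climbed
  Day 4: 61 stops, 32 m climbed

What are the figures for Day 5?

Stops: +9 each step, so 34, 43, 52, 61 → 70.
M climbed — differences are 6, 7, 8, … (increasing by 1 each time): 11, 17, 24, 32 → 41.
Combining the parts gives 70 stops, 41 m climbed.

70 stops, 41 m climbed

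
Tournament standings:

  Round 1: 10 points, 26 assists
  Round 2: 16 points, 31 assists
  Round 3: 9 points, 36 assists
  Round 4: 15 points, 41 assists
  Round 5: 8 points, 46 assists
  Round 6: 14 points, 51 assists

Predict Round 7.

7 points, 56 assists

Points goes 10, 16, 9, 15, 8, 14 → 7 (alternating steps +6, −7, +6, −7, …).
Assists: +5 each step, so 26, 31, 36, 41, 46, 51 → 56.
Combining the parts gives 7 points, 56 assists.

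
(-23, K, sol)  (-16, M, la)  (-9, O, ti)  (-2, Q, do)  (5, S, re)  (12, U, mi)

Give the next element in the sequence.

(19, W, fa)

First component — +7 each step: -23, -16, -9, -2, 5, 12 → 19.
Letter: letters move forward 2 places in the alphabet, so K, M, O, Q, S, U → W.
Note: sol, la, ti, do, re, mi → fa (runs through the solfège scale do→ti).
So the next element is (19, W, fa).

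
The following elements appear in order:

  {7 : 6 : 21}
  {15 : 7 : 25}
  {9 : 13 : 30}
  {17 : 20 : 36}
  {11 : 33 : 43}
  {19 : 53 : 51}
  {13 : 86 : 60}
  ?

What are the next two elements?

{21 : 139 : 70}, {15 : 225 : 81}

First slot: 7, 15, 9, 17, 11, 19, 13 → 21 → 15 (alternating steps +8, −6, +8, −6, …).
Second slot: each term is the sum of the two before it, so 6, 7, 13, 20, 33, 53, 86 → 139 → 225.
Third slot — differences are 4, 5, 6, … (increasing by 1 each time): 21, 25, 30, 36, 43, 51, 60 → 70 → 81.
So the next two elements are {21 : 139 : 70} and {15 : 225 : 81}.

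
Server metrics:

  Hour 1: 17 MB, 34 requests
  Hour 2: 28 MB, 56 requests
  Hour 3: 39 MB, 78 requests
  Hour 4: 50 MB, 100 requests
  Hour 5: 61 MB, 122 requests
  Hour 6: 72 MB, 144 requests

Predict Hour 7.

83 MB, 166 requests

MB: 17, 28, 39, 50, 61, 72 → 83 (+11 each step).
Requests: always 2 × the MB, so 34, 56, 78, 100, 122, 144 → 166.
Putting it together: 83 MB, 166 requests.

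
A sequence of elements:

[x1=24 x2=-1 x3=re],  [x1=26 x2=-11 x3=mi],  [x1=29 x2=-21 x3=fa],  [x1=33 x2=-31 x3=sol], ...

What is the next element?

[x1=38 x2=-41 x3=la]

X1 — differences are 2, 3, 4, … (increasing by 1 each time): 24, 26, 29, 33 → 38.
X2: −10 each step, so -1, -11, -21, -31 → -41.
For the x3, runs through the solfège scale do→ti: re, mi, fa, sol → la.
Putting it together: [x1=38 x2=-41 x3=la].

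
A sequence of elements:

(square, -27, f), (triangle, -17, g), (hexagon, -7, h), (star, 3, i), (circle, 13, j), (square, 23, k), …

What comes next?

(triangle, 33, l)

Shape goes square, triangle, hexagon, star, circle, square → triangle (repeats square → triangle → hexagon → star → circle).
Second slot goes -27, -17, -7, 3, 13, 23 → 33 (+10 each step).
Letter: letters move forward 1 place in the alphabet; f, g, h, i, j, k → l.
Combining the parts gives (triangle, 33, l).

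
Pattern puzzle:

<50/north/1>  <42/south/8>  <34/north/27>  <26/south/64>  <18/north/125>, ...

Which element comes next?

<10/south/216>

First component goes 50, 42, 34, 26, 18 → 10 (−8 each step).
Direction goes north, south, north, south, north → south (alternates north ↔ south).
Third component goes 1, 8, 27, 64, 125 → 216 (perfect cubes: 1³, 2³, 3³, …).
Putting it together: <10/south/216>.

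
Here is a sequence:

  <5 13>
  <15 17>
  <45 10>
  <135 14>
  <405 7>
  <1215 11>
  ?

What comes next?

First entry: 5, 15, 45, 135, 405, 1215 → 3645 (×3 each step).
Second entry: alternating steps +4, −7, +4, −7, …, so 13, 17, 10, 14, 7, 11 → 4.
So the next point is <3645 4>.

<3645 4>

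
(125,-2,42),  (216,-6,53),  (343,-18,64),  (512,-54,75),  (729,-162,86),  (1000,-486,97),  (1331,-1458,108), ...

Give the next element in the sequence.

First entry — perfect cubes: 5³, 6³, 7³, …: 125, 216, 343, 512, 729, 1000, 1331 → 1728.
Second entry: ×3 each step; -2, -6, -18, -54, -162, -486, -1458 → -4374.
Third entry: +11 each step; 42, 53, 64, 75, 86, 97, 108 → 119.
Putting it together: (1728,-4374,119).

(1728,-4374,119)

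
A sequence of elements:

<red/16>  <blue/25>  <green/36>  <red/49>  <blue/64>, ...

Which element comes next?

Colour: repeats red → blue → green, so red, blue, green, red, blue → green.
For the second value, perfect squares: 4², 5², 6², …: 16, 25, 36, 49, 64 → 81.
So the next element is <green/81>.

<green/81>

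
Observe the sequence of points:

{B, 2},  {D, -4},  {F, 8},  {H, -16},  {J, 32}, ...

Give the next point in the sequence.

Letter: letters move forward 2 places in the alphabet, so B, D, F, H, J → L.
Second value goes 2, -4, 8, -16, 32 → -64 (×(-2) each step).
So the next point is {L, -64}.

{L, -64}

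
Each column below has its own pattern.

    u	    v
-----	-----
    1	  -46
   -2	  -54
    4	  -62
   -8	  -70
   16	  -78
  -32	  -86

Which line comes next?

64  -94

For the column u, ×(-2) each step: 1, -2, 4, -8, 16, -32 → 64.
For the column v, −8 each step: -46, -54, -62, -70, -78, -86 → -94.
Combining the parts gives 64  -94.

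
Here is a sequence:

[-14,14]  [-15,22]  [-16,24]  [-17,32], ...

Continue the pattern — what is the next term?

[-18,34]

For the first entry, −1 each step: -14, -15, -16, -17 → -18.
Second entry: alternating steps +8, +2, +8, +2, …, so 14, 22, 24, 32 → 34.
So the next term is [-18,34].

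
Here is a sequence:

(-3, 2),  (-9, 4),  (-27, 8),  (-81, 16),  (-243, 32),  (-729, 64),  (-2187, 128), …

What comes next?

First component: -3, -9, -27, -81, -243, -729, -2187 → -6561 (×3 each step).
Second component: ×2 each step, so 2, 4, 8, 16, 32, 64, 128 → 256.
So the next term is (-6561, 256).

(-6561, 256)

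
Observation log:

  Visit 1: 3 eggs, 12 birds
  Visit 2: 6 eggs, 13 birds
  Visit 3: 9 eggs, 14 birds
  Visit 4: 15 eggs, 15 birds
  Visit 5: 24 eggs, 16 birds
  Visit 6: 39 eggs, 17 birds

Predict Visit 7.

63 eggs, 18 birds

For the eggs, each term is the sum of the two before it: 3, 6, 9, 15, 24, 39 → 63.
Birds: +1 each step, so 12, 13, 14, 15, 16, 17 → 18.
Putting it together: 63 eggs, 18 birds.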